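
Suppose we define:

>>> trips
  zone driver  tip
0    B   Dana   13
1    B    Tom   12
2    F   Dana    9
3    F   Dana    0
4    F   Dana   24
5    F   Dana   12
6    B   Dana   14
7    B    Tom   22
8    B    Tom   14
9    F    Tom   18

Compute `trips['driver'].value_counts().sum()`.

10

value_counts of driver:
driver
Dana    6
Tom     4
Name: count, dtype: int64
So sum() = 10.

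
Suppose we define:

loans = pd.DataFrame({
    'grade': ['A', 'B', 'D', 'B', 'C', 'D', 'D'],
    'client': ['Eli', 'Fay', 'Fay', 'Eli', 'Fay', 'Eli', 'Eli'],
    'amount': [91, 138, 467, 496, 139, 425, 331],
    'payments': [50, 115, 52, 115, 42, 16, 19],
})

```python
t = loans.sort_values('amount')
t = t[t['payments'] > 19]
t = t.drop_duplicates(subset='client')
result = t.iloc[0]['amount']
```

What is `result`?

sort by amount:
  grade client  amount  payments
0     A    Eli      91        50
1     B    Fay     138       115
4     C    Fay     139        42
6     D    Eli     331        19
5     D    Eli     425        16
2     D    Fay     467        52
3     B    Eli     496       115
filter rows where payments > 19:
  grade client  amount  payments
0     A    Eli      91        50
1     B    Fay     138       115
4     C    Fay     139        42
2     D    Fay     467        52
3     B    Eli     496       115
drop duplicate client (keep=first):
  grade client  amount  payments
0     A    Eli      91        50
1     B    Fay     138       115
So iloc[0]['amount'] = 91.

91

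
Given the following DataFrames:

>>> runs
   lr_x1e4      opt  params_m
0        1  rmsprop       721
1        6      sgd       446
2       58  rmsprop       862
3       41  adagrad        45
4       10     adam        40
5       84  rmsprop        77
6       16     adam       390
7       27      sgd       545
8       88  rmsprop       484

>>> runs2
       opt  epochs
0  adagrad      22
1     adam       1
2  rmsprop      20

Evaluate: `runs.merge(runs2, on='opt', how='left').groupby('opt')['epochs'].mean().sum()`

merge on 'opt' (how='left') → 9 rows:
   lr_x1e4      opt  params_m  epochs
0        1  rmsprop       721    20.0
1        6      sgd       446     NaN
2       58  rmsprop       862    20.0
3       41  adagrad        45    22.0
4       10     adam        40     1.0
5       84  rmsprop        77    20.0
6       16     adam       390     1.0
7       27      sgd       545     NaN
8       88  rmsprop       484    20.0
group by opt, mean of epochs:
opt
adagrad    22.0
adam        1.0
rmsprop    20.0
sgd         NaN
Name: epochs, dtype: float64
Hence 43.0.

43.0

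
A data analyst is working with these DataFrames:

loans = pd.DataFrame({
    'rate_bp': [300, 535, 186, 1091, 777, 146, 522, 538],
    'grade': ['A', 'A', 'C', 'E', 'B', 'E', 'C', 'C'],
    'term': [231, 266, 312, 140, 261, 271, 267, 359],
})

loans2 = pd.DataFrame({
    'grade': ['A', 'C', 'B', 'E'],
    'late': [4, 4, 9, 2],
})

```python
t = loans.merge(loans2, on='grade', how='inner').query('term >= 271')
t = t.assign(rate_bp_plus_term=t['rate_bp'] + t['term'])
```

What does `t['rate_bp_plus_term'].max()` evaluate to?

merge on 'grade' (how='inner') → 8 rows:
   rate_bp grade  term  late
0      300     A   231     4
1      535     A   266     4
2      186     C   312     4
3     1091     E   140     2
4      777     B   261     9
5      146     E   271     2
6      522     C   267     4
7      538     C   359     4
filter rows where term >= 271:
   rate_bp grade  term  late
2      186     C   312     4
5      146     E   271     2
7      538     C   359     4
add column rate_bp_plus_term = t['rate_bp'] + t['term']:
   rate_bp grade  term  late  rate_bp_plus_term
2      186     C   312     4                498
5      146     E   271     2                417
7      538     C   359     4                897
Then the max of column 'rate_bp_plus_term': 897

897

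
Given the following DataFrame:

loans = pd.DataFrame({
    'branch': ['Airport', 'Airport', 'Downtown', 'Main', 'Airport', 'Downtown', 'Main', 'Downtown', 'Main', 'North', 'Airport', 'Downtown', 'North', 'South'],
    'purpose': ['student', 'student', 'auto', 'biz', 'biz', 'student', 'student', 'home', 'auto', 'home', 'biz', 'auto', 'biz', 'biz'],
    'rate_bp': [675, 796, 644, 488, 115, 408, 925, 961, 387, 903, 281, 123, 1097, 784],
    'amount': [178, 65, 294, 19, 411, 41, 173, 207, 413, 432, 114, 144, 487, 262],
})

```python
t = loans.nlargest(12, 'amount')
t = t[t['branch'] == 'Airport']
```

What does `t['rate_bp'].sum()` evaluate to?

1867

take 12 rows with largest amount:
      branch  purpose  rate_bp  amount
12     North      biz     1097     487
9      North     home      903     432
8       Main     auto      387     413
4    Airport      biz      115     411
2   Downtown     auto      644     294
13     South      biz      784     262
7   Downtown     home      961     207
0    Airport  student      675     178
6       Main  student      925     173
11  Downtown     auto      123     144
10   Airport      biz      281     114
1    Airport  student      796      65
filter rows where branch == 'Airport':
     branch  purpose  rate_bp  amount
4   Airport      biz      115     411
0   Airport  student      675     178
10  Airport      biz      281     114
1   Airport  student      796      65
Then the sum of column 'rate_bp': 1867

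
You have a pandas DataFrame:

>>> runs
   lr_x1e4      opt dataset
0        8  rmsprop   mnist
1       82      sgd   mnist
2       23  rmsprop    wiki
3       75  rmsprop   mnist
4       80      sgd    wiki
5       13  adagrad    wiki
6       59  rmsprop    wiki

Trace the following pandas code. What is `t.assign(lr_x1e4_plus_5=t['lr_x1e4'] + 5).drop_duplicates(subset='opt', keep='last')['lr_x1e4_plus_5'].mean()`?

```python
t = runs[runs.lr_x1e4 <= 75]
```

filter rows where lr_x1e4 <= 75:
   lr_x1e4      opt dataset
0        8  rmsprop   mnist
2       23  rmsprop    wiki
3       75  rmsprop   mnist
5       13  adagrad    wiki
6       59  rmsprop    wiki
add column lr_x1e4_plus_5 = t['lr_x1e4'] + 5:
   lr_x1e4      opt dataset  lr_x1e4_plus_5
0        8  rmsprop   mnist              13
2       23  rmsprop    wiki              28
3       75  rmsprop   mnist              80
5       13  adagrad    wiki              18
6       59  rmsprop    wiki              64
drop duplicate opt (keep=last):
   lr_x1e4      opt dataset  lr_x1e4_plus_5
5       13  adagrad    wiki              18
6       59  rmsprop    wiki              64
The mean of column 'lr_x1e4_plus_5' is 41.0.

41.0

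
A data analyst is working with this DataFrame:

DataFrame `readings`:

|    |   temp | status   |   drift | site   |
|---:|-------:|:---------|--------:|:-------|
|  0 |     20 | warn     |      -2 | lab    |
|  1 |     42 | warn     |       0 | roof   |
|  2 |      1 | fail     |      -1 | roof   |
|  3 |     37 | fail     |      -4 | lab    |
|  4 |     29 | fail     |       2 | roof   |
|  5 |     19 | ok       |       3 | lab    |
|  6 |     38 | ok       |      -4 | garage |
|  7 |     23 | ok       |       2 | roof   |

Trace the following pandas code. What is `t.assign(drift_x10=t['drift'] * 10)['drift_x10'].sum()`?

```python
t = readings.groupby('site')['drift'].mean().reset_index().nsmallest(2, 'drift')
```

group by site, mean of drift:
site
garage   -4.00
lab      -1.00
roof      0.75
Name: drift, dtype: float64
reset_index():
     site  drift
0  garage  -4.00
1     lab  -1.00
2    roof   0.75
take 2 rows with smallest drift:
     site  drift
0  garage   -4.0
1     lab   -1.0
add column drift_x10 = t['drift'] * 10:
     site  drift  drift_x10
0  garage   -4.0      -40.0
1     lab   -1.0      -10.0
Reading off the sum of column 'drift_x10', we get -50.0.

-50.0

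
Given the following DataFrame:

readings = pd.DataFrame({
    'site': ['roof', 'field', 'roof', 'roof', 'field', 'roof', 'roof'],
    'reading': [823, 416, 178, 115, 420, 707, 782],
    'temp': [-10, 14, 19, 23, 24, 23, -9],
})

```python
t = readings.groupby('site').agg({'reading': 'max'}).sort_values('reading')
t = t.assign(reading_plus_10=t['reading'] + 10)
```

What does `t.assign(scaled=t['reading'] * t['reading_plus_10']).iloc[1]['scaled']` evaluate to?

group by site, max of reading:
       reading
site          
field      420
roof       823
sort by reading:
       reading
site          
field      420
roof       823
add column reading_plus_10 = t['reading'] + 10:
       reading  reading_plus_10
site                           
field      420              430
roof       823              833
add column scaled = t['reading'] * t['reading_plus_10']:
       reading  reading_plus_10  scaled
site                                   
field      420              430  180600
roof       823              833  685559
Hence 685559.

685559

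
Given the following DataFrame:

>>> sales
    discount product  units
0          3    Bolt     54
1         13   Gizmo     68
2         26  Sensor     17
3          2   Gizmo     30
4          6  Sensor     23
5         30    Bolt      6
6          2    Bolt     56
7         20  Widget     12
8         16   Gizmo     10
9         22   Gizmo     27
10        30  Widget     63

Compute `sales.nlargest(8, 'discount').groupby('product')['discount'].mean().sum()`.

take 8 rows with largest discount:
    discount product  units
5         30    Bolt      6
10        30  Widget     63
2         26  Sensor     17
9         22   Gizmo     27
7         20  Widget     12
8         16   Gizmo     10
1         13   Gizmo     68
4          6  Sensor     23
group by product, mean of discount:
product
Bolt      30.0
Gizmo     17.0
Sensor    16.0
Widget    25.0
Name: discount, dtype: float64

88.0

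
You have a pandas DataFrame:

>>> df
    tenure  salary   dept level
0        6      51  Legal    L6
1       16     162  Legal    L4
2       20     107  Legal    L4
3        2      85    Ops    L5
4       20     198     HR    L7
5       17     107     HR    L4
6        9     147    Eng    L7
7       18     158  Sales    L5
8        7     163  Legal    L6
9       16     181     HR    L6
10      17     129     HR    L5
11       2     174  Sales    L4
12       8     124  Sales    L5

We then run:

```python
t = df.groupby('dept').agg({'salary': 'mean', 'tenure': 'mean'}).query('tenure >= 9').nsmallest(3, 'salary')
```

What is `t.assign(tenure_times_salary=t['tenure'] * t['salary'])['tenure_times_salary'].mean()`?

1406.95138889

group by dept: mean(salary), mean(tenure):
       salary     tenure
dept                    
Eng    147.00   9.000000
HR     153.75  17.500000
Legal  120.75  12.250000
Ops     85.00   2.000000
Sales  152.00   9.333333
filter rows where tenure >= 9:
       salary     tenure
dept                    
Eng    147.00   9.000000
HR     153.75  17.500000
Legal  120.75  12.250000
Sales  152.00   9.333333
take 3 rows with smallest salary:
       salary     tenure
dept                    
Legal  120.75  12.250000
Eng    147.00   9.000000
Sales  152.00   9.333333
add column tenure_times_salary = t['tenure'] * t['salary']:
       salary     tenure  tenure_times_salary
dept                                         
Legal  120.75  12.250000          1479.187500
Eng    147.00   9.000000          1323.000000
Sales  152.00   9.333333          1418.666667
Finally, mean of column 'tenure_times_salary' = 1406.95138889.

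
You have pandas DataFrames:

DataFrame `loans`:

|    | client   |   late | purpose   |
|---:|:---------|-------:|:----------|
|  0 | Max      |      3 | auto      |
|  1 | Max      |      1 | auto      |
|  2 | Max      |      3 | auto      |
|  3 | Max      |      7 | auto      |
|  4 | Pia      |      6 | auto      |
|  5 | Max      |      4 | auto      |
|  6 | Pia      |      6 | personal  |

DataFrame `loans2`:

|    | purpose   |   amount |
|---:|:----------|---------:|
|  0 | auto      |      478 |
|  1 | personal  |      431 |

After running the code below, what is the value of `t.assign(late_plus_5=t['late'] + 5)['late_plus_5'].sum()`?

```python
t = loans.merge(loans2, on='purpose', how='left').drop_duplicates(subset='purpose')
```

19

merge on 'purpose' (how='left') → 7 rows:
  client  late   purpose  amount
0    Max     3      auto     478
1    Max     1      auto     478
2    Max     3      auto     478
3    Max     7      auto     478
4    Pia     6      auto     478
5    Max     4      auto     478
6    Pia     6  personal     431
drop duplicate purpose (keep=first):
  client  late   purpose  amount
0    Max     3      auto     478
6    Pia     6  personal     431
add column late_plus_5 = t['late'] + 5:
  client  late   purpose  amount  late_plus_5
0    Max     3      auto     478            8
6    Pia     6  personal     431           11
Finally, sum of column 'late_plus_5' = 19.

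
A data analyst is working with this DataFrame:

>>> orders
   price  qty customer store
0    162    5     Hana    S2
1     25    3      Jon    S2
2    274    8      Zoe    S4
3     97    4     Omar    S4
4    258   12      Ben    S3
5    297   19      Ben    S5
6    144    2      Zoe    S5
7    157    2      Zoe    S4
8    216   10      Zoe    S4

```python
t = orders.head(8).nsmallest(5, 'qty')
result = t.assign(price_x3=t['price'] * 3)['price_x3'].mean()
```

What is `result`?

take first 8 rows:
   price  qty customer store
0    162    5     Hana    S2
1     25    3      Jon    S2
2    274    8      Zoe    S4
3     97    4     Omar    S4
4    258   12      Ben    S3
5    297   19      Ben    S5
6    144    2      Zoe    S5
7    157    2      Zoe    S4
take 5 rows with smallest qty:
   price  qty customer store
6    144    2      Zoe    S5
7    157    2      Zoe    S4
1     25    3      Jon    S2
3     97    4     Omar    S4
0    162    5     Hana    S2
add column price_x3 = t['price'] * 3:
   price  qty customer store  price_x3
6    144    2      Zoe    S5       432
7    157    2      Zoe    S4       471
1     25    3      Jon    S2        75
3     97    4     Omar    S4       291
0    162    5     Hana    S2       486

351.0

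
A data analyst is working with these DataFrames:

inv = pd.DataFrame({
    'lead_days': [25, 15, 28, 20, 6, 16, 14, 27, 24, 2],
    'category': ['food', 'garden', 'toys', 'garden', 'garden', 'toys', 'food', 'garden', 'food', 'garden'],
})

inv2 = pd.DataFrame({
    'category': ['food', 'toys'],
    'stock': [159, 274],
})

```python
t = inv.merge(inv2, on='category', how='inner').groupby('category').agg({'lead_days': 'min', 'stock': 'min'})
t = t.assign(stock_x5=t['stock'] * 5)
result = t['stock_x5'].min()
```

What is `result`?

merge on 'category' (how='inner') → 5 rows:
   lead_days category  stock
0         25     food    159
1         28     toys    274
2         16     toys    274
3         14     food    159
4         24     food    159
group by category: min(lead_days), min(stock):
          lead_days  stock
category                  
food             14    159
toys             16    274
add column stock_x5 = t['stock'] * 5:
          lead_days  stock  stock_x5
category                            
food             14    159       795
toys             16    274      1370
min of column 'stock_x5' → 795

795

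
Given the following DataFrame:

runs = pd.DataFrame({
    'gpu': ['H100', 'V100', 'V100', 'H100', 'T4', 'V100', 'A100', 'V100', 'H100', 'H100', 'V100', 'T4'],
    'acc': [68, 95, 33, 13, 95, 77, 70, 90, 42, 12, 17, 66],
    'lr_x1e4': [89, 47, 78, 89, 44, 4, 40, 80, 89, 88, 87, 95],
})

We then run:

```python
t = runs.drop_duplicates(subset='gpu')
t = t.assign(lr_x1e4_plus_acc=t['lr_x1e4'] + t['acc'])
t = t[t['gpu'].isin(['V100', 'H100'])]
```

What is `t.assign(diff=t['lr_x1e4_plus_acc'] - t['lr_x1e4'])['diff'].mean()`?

81.5

drop duplicate gpu (keep=first):
    gpu  acc  lr_x1e4
0  H100   68       89
1  V100   95       47
4    T4   95       44
6  A100   70       40
add column lr_x1e4_plus_acc = t['lr_x1e4'] + t['acc']:
    gpu  acc  lr_x1e4  lr_x1e4_plus_acc
0  H100   68       89               157
1  V100   95       47               142
4    T4   95       44               139
6  A100   70       40               110
filter rows where gpu in ['V100', 'H100']:
    gpu  acc  lr_x1e4  lr_x1e4_plus_acc
0  H100   68       89               157
1  V100   95       47               142
add column diff = t['lr_x1e4_plus_acc'] - t['lr_x1e4']:
    gpu  acc  lr_x1e4  lr_x1e4_plus_acc  diff
0  H100   68       89               157    68
1  V100   95       47               142    95
Hence 81.5.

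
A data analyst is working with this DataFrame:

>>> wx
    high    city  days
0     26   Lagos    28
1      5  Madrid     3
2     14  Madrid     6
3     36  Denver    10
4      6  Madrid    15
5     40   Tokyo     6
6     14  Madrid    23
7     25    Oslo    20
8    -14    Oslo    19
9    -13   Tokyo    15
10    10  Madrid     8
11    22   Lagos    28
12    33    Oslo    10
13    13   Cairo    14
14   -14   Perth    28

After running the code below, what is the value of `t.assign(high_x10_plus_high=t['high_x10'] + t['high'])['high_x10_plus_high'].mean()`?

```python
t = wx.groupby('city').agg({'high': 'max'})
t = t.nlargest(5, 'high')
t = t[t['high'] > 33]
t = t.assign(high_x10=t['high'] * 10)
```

group by city, max of high:
        high
city        
Cairo     13
Denver    36
Lagos     26
Madrid    14
Oslo      33
Perth    -14
Tokyo     40
take 5 rows with largest high:
        high
city        
Tokyo     40
Denver    36
Oslo      33
Lagos     26
Madrid    14
filter rows where high > 33:
        high
city        
Tokyo     40
Denver    36
add column high_x10 = t['high'] * 10:
        high  high_x10
city                  
Tokyo     40       400
Denver    36       360
add column high_x10_plus_high = t['high_x10'] + t['high']:
        high  high_x10  high_x10_plus_high
city                                      
Tokyo     40       400                 440
Denver    36       360                 396

418.0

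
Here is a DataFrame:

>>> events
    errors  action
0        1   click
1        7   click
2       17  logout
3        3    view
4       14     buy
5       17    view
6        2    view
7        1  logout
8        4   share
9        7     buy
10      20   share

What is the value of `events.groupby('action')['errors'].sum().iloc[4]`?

group by action, sum of errors:
action
buy       21
click      8
logout    18
share     24
view      22
Name: errors, dtype: int64
Reading off the value at position 4, we get 22.

22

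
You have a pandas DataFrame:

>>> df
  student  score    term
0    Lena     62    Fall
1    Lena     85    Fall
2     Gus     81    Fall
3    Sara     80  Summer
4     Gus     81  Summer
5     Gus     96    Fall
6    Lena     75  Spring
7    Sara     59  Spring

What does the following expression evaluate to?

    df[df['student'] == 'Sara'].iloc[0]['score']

80

filter rows where student == 'Sara':
  student  score    term
3    Sara     80  Summer
7    Sara     59  Spring
The value at position 0, column 'score' is 80.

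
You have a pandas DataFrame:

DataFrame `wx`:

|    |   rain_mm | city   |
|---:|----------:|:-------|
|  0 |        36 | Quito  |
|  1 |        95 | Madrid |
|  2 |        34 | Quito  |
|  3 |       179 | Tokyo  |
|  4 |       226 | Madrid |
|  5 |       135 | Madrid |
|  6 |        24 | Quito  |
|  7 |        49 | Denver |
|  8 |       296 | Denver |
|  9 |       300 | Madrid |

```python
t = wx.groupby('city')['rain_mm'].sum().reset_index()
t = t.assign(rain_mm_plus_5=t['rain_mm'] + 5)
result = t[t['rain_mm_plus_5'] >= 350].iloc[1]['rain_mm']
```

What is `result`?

group by city, sum of rain_mm:
city
Denver    345
Madrid    756
Quito      94
Tokyo     179
Name: rain_mm, dtype: int64
reset_index():
     city  rain_mm
0  Denver      345
1  Madrid      756
2   Quito       94
3   Tokyo      179
add column rain_mm_plus_5 = t['rain_mm'] + 5:
     city  rain_mm  rain_mm_plus_5
0  Denver      345             350
1  Madrid      756             761
2   Quito       94              99
3   Tokyo      179             184
filter rows where rain_mm_plus_5 >= 350:
     city  rain_mm  rain_mm_plus_5
0  Denver      345             350
1  Madrid      756             761
value at position 1, column 'rain_mm' → 756

756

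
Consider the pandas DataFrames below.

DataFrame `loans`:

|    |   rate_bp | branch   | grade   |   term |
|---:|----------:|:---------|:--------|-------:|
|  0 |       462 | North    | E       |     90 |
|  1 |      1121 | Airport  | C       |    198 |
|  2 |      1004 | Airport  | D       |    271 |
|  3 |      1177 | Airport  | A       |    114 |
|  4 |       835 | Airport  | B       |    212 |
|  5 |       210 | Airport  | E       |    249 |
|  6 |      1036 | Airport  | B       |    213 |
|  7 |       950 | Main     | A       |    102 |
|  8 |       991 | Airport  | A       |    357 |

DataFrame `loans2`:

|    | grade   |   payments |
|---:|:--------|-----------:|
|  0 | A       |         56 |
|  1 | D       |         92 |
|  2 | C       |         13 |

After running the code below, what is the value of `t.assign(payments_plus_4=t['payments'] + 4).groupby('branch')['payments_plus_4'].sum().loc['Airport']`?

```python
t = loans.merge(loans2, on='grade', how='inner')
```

merge on 'grade' (how='inner') → 5 rows:
   rate_bp   branch grade  term  payments
0     1121  Airport     C   198        13
1     1004  Airport     D   271        92
2     1177  Airport     A   114        56
3      950     Main     A   102        56
4      991  Airport     A   357        56
add column payments_plus_4 = t['payments'] + 4:
   rate_bp   branch grade  term  payments  payments_plus_4
0     1121  Airport     C   198        13               17
1     1004  Airport     D   271        92               96
2     1177  Airport     A   114        56               60
3      950     Main     A   102        56               60
4      991  Airport     A   357        56               60
group by branch, sum of payments_plus_4:
branch
Airport    233
Main        60
Name: payments_plus_4, dtype: int64

233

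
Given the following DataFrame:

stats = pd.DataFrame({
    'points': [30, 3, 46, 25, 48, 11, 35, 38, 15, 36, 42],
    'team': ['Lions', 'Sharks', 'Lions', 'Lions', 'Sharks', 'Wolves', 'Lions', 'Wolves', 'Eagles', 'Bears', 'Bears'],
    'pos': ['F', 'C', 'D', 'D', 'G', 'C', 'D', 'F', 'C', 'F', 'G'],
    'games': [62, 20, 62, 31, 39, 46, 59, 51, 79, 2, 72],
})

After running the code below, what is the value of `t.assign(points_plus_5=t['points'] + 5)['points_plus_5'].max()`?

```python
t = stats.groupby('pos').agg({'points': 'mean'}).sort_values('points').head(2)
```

39.6666666667

group by pos, mean of points:
        points
pos           
C     9.666667
D    35.333333
F    34.666667
G    45.000000
sort by points:
        points
pos           
C     9.666667
F    34.666667
D    35.333333
G    45.000000
take first 2 rows:
        points
pos           
C     9.666667
F    34.666667
add column points_plus_5 = t['points'] + 5:
        points  points_plus_5
pos                          
C     9.666667      14.666667
F    34.666667      39.666667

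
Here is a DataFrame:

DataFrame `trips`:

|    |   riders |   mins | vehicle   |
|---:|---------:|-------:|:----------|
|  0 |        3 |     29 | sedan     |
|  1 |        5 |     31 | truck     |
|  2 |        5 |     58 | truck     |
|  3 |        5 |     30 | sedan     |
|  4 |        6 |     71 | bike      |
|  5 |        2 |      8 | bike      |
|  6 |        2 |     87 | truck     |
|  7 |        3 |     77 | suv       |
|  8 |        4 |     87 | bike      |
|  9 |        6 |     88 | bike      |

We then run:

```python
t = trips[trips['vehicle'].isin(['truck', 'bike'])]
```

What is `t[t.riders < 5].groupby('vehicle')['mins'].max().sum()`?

filter rows where vehicle in ['truck', 'bike']:
   riders  mins vehicle
1       5    31   truck
2       5    58   truck
4       6    71    bike
5       2     8    bike
6       2    87   truck
8       4    87    bike
9       6    88    bike
filter rows where riders < 5:
   riders  mins vehicle
5       2     8    bike
6       2    87   truck
8       4    87    bike
group by vehicle, max of mins:
vehicle
bike     87
truck    87
Name: mins, dtype: int64
Hence 174.

174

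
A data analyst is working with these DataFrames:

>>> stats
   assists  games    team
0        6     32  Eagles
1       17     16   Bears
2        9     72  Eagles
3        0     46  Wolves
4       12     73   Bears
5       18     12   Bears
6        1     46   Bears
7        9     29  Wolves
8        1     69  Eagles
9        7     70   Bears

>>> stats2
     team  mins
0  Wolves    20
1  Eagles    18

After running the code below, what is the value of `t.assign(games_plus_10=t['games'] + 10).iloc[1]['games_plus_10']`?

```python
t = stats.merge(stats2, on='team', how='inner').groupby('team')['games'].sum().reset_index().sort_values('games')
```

merge on 'team' (how='inner') → 5 rows:
   assists  games    team  mins
0        6     32  Eagles    18
1        9     72  Eagles    18
2        0     46  Wolves    20
3        9     29  Wolves    20
4        1     69  Eagles    18
group by team, sum of games:
team
Eagles    173
Wolves     75
Name: games, dtype: int64
reset_index():
     team  games
0  Eagles    173
1  Wolves     75
sort by games:
     team  games
1  Wolves     75
0  Eagles    173
add column games_plus_10 = t['games'] + 10:
     team  games  games_plus_10
1  Wolves     75             85
0  Eagles    173            183

183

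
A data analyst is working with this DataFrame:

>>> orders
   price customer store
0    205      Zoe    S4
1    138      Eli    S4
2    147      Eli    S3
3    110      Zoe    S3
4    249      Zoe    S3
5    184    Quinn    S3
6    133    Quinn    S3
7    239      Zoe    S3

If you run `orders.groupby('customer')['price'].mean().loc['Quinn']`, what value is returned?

group by customer, mean of price:
customer
Eli      142.50
Quinn    158.50
Zoe      200.75
Name: price, dtype: float64
So loc['Quinn'] = 158.5.

158.5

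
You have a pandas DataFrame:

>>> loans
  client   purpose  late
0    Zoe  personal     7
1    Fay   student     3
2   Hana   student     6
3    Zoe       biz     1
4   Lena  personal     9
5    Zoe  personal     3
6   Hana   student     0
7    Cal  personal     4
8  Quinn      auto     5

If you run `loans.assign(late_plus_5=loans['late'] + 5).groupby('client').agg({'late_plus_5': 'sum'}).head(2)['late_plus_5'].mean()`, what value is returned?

8.5

add column late_plus_5 = loans['late'] + 5:
  client   purpose  late  late_plus_5
0    Zoe  personal     7           12
1    Fay   student     3            8
2   Hana   student     6           11
3    Zoe       biz     1            6
4   Lena  personal     9           14
5    Zoe  personal     3            8
6   Hana   student     0            5
7    Cal  personal     4            9
8  Quinn      auto     5           10
group by client, sum of late_plus_5:
        late_plus_5
client             
Cal               9
Fay               8
Hana             16
Lena             14
Quinn            10
Zoe              26
take first 2 rows:
        late_plus_5
client             
Cal               9
Fay               8
mean of column 'late_plus_5' → 8.5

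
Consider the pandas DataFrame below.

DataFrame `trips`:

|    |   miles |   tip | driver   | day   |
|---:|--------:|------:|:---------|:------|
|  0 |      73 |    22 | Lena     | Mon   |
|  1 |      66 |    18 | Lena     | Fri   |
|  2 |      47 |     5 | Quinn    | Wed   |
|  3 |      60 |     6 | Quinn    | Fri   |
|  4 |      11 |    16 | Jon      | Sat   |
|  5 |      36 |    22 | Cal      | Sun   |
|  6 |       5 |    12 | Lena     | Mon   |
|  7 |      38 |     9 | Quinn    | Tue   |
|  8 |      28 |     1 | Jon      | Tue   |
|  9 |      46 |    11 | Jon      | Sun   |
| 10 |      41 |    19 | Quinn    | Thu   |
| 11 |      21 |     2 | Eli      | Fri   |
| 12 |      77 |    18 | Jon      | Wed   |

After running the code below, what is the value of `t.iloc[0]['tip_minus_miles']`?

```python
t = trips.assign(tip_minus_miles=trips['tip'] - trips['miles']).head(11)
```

add column tip_minus_miles = trips['tip'] - trips['miles']:
    miles  tip driver  day  tip_minus_miles
0      73   22   Lena  Mon              -51
1      66   18   Lena  Fri              -48
2      47    5  Quinn  Wed              -42
3      60    6  Quinn  Fri              -54
4      11   16    Jon  Sat                5
5      36   22    Cal  Sun              -14
6       5   12   Lena  Mon                7
7      38    9  Quinn  Tue              -29
8      28    1    Jon  Tue              -27
9      46   11    Jon  Sun              -35
10     41   19  Quinn  Thu              -22
11     21    2    Eli  Fri              -19
12     77   18    Jon  Wed              -59
take first 11 rows:
    miles  tip driver  day  tip_minus_miles
0      73   22   Lena  Mon              -51
1      66   18   Lena  Fri              -48
2      47    5  Quinn  Wed              -42
3      60    6  Quinn  Fri              -54
4      11   16    Jon  Sat                5
5      36   22    Cal  Sun              -14
6       5   12   Lena  Mon                7
7      38    9  Quinn  Tue              -29
8      28    1    Jon  Tue              -27
9      46   11    Jon  Sun              -35
10     41   19  Quinn  Thu              -22
Reading off the value at position 0, column 'tip_minus_miles', we get -51.

-51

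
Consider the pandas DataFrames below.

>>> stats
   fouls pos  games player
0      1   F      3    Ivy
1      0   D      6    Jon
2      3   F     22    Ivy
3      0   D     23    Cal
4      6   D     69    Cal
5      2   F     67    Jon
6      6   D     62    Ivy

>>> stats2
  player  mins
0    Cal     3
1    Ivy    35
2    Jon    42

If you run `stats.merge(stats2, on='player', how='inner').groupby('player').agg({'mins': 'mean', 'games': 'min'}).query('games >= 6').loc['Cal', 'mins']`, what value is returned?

merge on 'player' (how='inner') → 7 rows:
   fouls pos  games player  mins
0      1   F      3    Ivy    35
1      0   D      6    Jon    42
2      3   F     22    Ivy    35
3      0   D     23    Cal     3
4      6   D     69    Cal     3
5      2   F     67    Jon    42
6      6   D     62    Ivy    35
group by player: mean(mins), min(games):
        mins  games
player             
Cal      3.0     23
Ivy     35.0      3
Jon     42.0      6
filter rows where games >= 6:
        mins  games
player             
Cal      3.0     23
Jon     42.0      6
So loc['Cal', 'mins'] = 3.0.

3.0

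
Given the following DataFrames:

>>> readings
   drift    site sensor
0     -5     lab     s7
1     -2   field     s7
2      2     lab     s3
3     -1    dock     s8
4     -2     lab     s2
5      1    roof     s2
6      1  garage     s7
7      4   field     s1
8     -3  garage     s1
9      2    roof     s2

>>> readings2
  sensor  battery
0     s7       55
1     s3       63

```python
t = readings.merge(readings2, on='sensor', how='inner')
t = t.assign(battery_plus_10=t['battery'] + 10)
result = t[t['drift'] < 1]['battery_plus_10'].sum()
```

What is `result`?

130

merge on 'sensor' (how='inner') → 4 rows:
   drift    site sensor  battery
0     -5     lab     s7       55
1     -2   field     s7       55
2      2     lab     s3       63
3      1  garage     s7       55
add column battery_plus_10 = t['battery'] + 10:
   drift    site sensor  battery  battery_plus_10
0     -5     lab     s7       55               65
1     -2   field     s7       55               65
2      2     lab     s3       63               73
3      1  garage     s7       55               65
filter rows where drift < 1:
   drift   site sensor  battery  battery_plus_10
0     -5    lab     s7       55               65
1     -2  field     s7       55               65
Reading off the sum of column 'battery_plus_10', we get 130.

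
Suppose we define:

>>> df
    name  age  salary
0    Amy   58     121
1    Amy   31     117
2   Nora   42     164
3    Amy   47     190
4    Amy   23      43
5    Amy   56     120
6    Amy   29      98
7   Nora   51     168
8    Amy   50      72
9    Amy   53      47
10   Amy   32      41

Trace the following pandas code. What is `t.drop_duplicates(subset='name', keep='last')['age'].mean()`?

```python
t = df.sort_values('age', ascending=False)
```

sort by age descending:
    name  age  salary
0    Amy   58     121
5    Amy   56     120
9    Amy   53      47
7   Nora   51     168
8    Amy   50      72
3    Amy   47     190
2   Nora   42     164
10   Amy   32      41
1    Amy   31     117
6    Amy   29      98
4    Amy   23      43
drop duplicate name (keep=last):
   name  age  salary
2  Nora   42     164
4   Amy   23      43

32.5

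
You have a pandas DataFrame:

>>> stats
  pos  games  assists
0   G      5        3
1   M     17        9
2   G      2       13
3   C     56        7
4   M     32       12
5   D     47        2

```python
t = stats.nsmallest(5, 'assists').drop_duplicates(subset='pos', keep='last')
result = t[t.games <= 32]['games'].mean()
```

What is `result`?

take 5 rows with smallest assists:
  pos  games  assists
5   D     47        2
0   G      5        3
3   C     56        7
1   M     17        9
4   M     32       12
drop duplicate pos (keep=last):
  pos  games  assists
5   D     47        2
0   G      5        3
3   C     56        7
4   M     32       12
filter rows where games <= 32:
  pos  games  assists
0   G      5        3
4   M     32       12

18.5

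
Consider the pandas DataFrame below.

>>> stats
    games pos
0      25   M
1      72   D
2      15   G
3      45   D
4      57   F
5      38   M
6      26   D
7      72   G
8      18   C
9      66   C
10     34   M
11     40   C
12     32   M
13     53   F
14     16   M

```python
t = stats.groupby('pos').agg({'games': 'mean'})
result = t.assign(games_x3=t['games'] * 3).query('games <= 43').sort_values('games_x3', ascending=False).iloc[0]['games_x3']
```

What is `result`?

group by pos, mean of games:
         games
pos           
C    41.333333
D    47.666667
F    55.000000
G    43.500000
M    29.000000
add column games_x3 = t['games'] * 3:
         games  games_x3
pos                     
C    41.333333     124.0
D    47.666667     143.0
F    55.000000     165.0
G    43.500000     130.5
M    29.000000      87.0
filter rows where games <= 43:
         games  games_x3
pos                     
C    41.333333     124.0
M    29.000000      87.0
sort by games_x3 descending:
         games  games_x3
pos                     
C    41.333333     124.0
M    29.000000      87.0
The value at position 0, column 'games_x3' is 124.0.

124.0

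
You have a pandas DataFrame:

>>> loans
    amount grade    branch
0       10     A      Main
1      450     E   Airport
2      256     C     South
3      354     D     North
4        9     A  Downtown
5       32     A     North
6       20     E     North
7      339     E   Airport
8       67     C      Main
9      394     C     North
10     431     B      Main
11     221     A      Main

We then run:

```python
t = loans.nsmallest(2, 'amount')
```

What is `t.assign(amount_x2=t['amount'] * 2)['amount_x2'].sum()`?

38

take 2 rows with smallest amount:
   amount grade    branch
4       9     A  Downtown
0      10     A      Main
add column amount_x2 = t['amount'] * 2:
   amount grade    branch  amount_x2
4       9     A  Downtown         18
0      10     A      Main         20
Then the sum of column 'amount_x2': 38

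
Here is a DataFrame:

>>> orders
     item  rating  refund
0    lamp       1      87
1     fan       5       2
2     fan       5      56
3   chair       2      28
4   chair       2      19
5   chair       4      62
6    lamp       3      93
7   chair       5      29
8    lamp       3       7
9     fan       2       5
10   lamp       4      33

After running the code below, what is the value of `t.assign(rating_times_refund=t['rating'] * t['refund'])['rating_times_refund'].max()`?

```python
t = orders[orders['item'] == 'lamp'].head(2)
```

filter rows where item == 'lamp':
    item  rating  refund
0   lamp       1      87
6   lamp       3      93
8   lamp       3       7
10  lamp       4      33
take first 2 rows:
   item  rating  refund
0  lamp       1      87
6  lamp       3      93
add column rating_times_refund = t['rating'] * t['refund']:
   item  rating  refund  rating_times_refund
0  lamp       1      87                   87
6  lamp       3      93                  279
So max() = 279.

279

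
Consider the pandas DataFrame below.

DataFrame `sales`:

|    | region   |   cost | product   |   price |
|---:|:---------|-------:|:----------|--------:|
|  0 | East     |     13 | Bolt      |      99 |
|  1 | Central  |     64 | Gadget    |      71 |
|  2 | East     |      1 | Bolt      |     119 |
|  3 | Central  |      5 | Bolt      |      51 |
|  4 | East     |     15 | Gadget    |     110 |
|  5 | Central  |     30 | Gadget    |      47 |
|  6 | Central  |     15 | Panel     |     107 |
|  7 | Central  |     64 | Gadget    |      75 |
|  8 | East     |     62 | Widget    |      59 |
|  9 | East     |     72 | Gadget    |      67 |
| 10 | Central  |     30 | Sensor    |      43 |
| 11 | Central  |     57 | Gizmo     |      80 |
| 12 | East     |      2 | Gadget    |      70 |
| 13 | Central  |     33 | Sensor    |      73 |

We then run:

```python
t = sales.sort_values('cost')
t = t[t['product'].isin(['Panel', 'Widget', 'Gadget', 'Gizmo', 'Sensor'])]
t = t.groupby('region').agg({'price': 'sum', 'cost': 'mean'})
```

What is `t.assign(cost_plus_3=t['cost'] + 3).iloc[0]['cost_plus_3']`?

sort by cost:
     region  cost product  price
2      East     1    Bolt    119
12     East     2  Gadget     70
3   Central     5    Bolt     51
0      East    13    Bolt     99
4      East    15  Gadget    110
6   Central    15   Panel    107
5   Central    30  Gadget     47
10  Central    30  Sensor     43
13  Central    33  Sensor     73
11  Central    57   Gizmo     80
8      East    62  Widget     59
1   Central    64  Gadget     71
7   Central    64  Gadget     75
9      East    72  Gadget     67
filter rows where product in ['Panel', 'Widget', 'Gadget', 'Gizmo', 'Sensor']:
     region  cost product  price
12     East     2  Gadget     70
4      East    15  Gadget    110
6   Central    15   Panel    107
5   Central    30  Gadget     47
10  Central    30  Sensor     43
13  Central    33  Sensor     73
11  Central    57   Gizmo     80
8      East    62  Widget     59
1   Central    64  Gadget     71
7   Central    64  Gadget     75
9      East    72  Gadget     67
group by region: sum(price), mean(cost):
         price       cost
region                   
Central    496  41.857143
East       306  37.750000
add column cost_plus_3 = t['cost'] + 3:
         price       cost  cost_plus_3
region                                
Central    496  41.857143    44.857143
East       306  37.750000    40.750000
Taking the value at position 0, column 'cost_plus_3' gives 44.8571428571.

44.8571428571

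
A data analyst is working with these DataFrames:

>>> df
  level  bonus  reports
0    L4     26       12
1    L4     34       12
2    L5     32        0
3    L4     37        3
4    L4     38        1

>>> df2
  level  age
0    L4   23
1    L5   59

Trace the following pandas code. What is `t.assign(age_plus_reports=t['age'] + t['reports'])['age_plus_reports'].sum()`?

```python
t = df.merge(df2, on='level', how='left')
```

merge on 'level' (how='left') → 5 rows:
  level  bonus  reports  age
0    L4     26       12   23
1    L4     34       12   23
2    L5     32        0   59
3    L4     37        3   23
4    L4     38        1   23
add column age_plus_reports = t['age'] + t['reports']:
  level  bonus  reports  age  age_plus_reports
0    L4     26       12   23                35
1    L4     34       12   23                35
2    L5     32        0   59                59
3    L4     37        3   23                26
4    L4     38        1   23                24
Taking the sum of column 'age_plus_reports' gives 179.

179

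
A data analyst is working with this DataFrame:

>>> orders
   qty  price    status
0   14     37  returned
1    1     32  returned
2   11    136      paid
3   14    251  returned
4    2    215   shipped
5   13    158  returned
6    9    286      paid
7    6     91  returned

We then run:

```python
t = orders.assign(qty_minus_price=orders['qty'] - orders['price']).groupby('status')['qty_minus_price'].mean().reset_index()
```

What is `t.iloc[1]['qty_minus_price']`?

-104.2

add column qty_minus_price = orders['qty'] - orders['price']:
   qty  price    status  qty_minus_price
0   14     37  returned              -23
1    1     32  returned              -31
2   11    136      paid             -125
3   14    251  returned             -237
4    2    215   shipped             -213
5   13    158  returned             -145
6    9    286      paid             -277
7    6     91  returned              -85
group by status, mean of qty_minus_price:
status
paid       -201.0
returned   -104.2
shipped    -213.0
Name: qty_minus_price, dtype: float64
reset_index():
     status  qty_minus_price
0      paid           -201.0
1  returned           -104.2
2   shipped           -213.0
The value at position 1, column 'qty_minus_price' is -104.2.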